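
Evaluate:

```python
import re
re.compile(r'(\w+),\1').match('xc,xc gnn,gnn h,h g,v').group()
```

'xc,xc'

`re.match` won't scan ahead — the pattern has to work from the very first character.
The match spans [0:5] → 'xc,xc'.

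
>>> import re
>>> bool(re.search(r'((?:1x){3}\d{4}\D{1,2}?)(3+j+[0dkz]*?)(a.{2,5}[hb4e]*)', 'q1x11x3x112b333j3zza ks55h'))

False

Pattern: the literal '1x' repeated 3 times, then exactly 4 of a digit, then 1 to 2 of a non-digit (lazy) (captured); then one or more of the literal '3', then one or more of the literal 'j', then zero or more of one of [0dkz] (lazy) (captured); then the literal 'a', then 2 to 5 of any character, then zero or more of one of [hb4e] (captured).
Here the pattern never matches, so the call returns None, and `bool(None)` is False.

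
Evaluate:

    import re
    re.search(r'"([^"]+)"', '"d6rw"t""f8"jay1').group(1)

`re.search` tries every starting position until one works.
The match spans [0:6] → '"d6rw"'.
Captured: group 1 = 'd6rw'.

'd6rw'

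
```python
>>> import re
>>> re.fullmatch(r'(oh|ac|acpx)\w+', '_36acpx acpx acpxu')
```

None

`re.fullmatch` is like wrapping the pattern in `^…$` (in single-line mode).
Here there's no way to consume every character, so the call returns None.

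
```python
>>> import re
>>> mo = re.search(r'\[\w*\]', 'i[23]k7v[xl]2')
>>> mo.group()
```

'[23]'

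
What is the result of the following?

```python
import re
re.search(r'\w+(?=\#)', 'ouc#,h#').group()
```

'ouc'

Because the assertion is zero-width, the text it checks is not consumed and won't appear in the result.
`re.search` scans for the first position where the pattern succeeds.
The match spans [0:3] → 'ouc'.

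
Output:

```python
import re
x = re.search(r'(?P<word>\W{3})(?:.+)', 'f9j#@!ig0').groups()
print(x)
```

('#@!',)

The match spans [3:9] → '#@!ig0'.
Captured: group 1 = '#@!'.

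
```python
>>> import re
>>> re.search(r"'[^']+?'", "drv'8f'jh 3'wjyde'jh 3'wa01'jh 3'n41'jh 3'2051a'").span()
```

(3, 7)

`search` walks the string left to right and returns the first match it finds.
The match spans [3:7] → "'8f'".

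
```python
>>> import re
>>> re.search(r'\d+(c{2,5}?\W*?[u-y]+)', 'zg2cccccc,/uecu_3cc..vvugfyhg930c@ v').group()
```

The match spans [16:24] → '3cc..vvu'.

'3cc..vvu'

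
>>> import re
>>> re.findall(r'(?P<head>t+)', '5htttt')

['tttt']

Pattern: one or more of a literal 't' (captured as 'head').
Because there's exactly one group, `findall` drops the full match and keeps group 1 from the one hit.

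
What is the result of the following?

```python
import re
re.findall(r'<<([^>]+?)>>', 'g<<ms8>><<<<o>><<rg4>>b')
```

['ms8', '<<o', 'rg4']

`findall` collects group 1 from each match (3 total).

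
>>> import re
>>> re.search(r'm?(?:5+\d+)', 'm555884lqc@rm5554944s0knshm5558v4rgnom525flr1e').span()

Pattern: optionally a literal 'm'; then one or more of the literal '5', then one or more of a digit (non-capturing group).
`re.search` tries every starting position until one works.
The match spans [0:7] → 'm555884'.

(0, 7)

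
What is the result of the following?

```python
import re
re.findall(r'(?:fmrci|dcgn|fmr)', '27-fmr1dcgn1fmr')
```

Scanning left to right: at [3:6] → 'fmr'; at [7:11] → 'dcgn'; at [12:15] → 'fmr'.
Since nothing is captured, `findall` lists the 3 matched substrings directly.

['fmr', 'dcgn', 'fmr']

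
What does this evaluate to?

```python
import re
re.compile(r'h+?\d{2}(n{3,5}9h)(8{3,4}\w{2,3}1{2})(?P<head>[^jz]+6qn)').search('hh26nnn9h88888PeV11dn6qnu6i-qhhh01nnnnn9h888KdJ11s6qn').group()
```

The match spans [29:53] → 'hhh01nnnnn9h888KdJ11s6qn'.

'hhh01nnnnn9h888KdJ11s6qn'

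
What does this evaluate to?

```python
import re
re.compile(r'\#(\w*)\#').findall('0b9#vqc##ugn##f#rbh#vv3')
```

['vqc', 'ugn', 'f']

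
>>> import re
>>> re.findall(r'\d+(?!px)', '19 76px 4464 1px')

['19', '7', '4464']

Because the assertion is negative and zero-width, positions next to the forbidden text are skipped.
Walking the string: at [0:2] → '19'; at [3:4] → '7'; at [8:12] → '4464'.
Since nothing is captured, `findall` lists the 3 matched substrings directly.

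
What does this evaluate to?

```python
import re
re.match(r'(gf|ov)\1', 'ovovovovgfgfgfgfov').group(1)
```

'ov'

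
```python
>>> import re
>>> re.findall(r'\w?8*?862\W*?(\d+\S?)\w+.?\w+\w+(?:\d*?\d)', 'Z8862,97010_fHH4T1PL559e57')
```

The pattern matches optionally a word character, then zero or more of a literal '8' (lazy); then the literal '862', then zero or more of a non-word character (lazy); then one or more of a digit, then optionally a non-whitespace character (captured); then one or more of a word character, then optionally any character; then one or more of a word character, then one or more of a word character; then zero or more of a digit (lazy), then a digit (non-capturing group).
Walking the string: at [0:26] match 'Z8862,97010_fHH4T1PL559e57', group 1 = '97010_'.
`findall` collects group 1 from the one match (1 total).

['97010_']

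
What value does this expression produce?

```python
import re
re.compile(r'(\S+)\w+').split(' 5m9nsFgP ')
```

Pattern: one or more of a non-whitespace character (captured); then one or more of a word character.
Matches to split on: at [1:9] → '5m9nsFgP'.
The group in the pattern means `split` returns the separators' captures alongside the pieces.

[' ', '5m9nsFg', ' ']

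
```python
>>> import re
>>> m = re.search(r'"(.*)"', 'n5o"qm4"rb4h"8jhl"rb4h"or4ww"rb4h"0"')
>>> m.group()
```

'"qm4"rb4h"8jhl"rb4h"or4ww"rb4h"0"'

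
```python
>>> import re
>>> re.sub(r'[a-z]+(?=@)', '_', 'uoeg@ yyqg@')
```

The lookaround is zero-width — it requires the adjacent text to match without consuming it, so the asserted text isn't part of the match.
Every occurrence is swapped for '_'.

'_@ _@'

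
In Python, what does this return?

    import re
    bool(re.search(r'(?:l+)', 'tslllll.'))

This matches one or more of a literal 'l' (non-capturing group).
`re.search` scans for the first position where the pattern succeeds.
The match spans [2:7] → 'lllll'.

True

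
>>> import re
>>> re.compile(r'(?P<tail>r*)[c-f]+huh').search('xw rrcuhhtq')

None

The pattern matches zero or more of a literal 'r' (captured as 'tail'); then one or more of a character in [c-f], then the literal 'huh'.
Unlike `match`, `search` isn't anchored — it looks for the pattern anywhere in the string.
Here no position works, so the call returns None.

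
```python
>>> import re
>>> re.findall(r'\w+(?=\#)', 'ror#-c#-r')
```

['ror', 'c']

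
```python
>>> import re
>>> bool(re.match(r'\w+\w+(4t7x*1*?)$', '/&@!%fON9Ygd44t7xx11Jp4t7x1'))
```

False

The pattern matches one or more of a word character; then one or more of a word character; then the literal '4t7', then zero or more of the literal 'x', then zero or more of a literal '1' (lazy) (captured); then anchored at the end.
`match` is anchored at position 0; if the pattern doesn't fit there, it returns None.
Here the string doesn't start with a match, so the call returns None, and `bool(None)` is False.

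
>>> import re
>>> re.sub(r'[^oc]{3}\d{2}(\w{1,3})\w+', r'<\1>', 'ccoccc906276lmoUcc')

The pattern matches exactly 3 of any character except [oc], then exactly 2 of a digit; then 1 to 3 of a word character (captured); then one or more of a word character.
Matches: at [6:18] → '906276lmoUcc'.
`\1` in the replacement pulls in group 1's text for each match.

'ccoccc<6lm>'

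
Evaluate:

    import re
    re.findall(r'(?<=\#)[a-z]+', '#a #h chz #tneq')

['a', 'h', 'tneq']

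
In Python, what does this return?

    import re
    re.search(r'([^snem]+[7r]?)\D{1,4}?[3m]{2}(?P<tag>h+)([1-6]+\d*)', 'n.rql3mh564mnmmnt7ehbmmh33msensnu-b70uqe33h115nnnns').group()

'.rql3mh564'

The pattern matches one or more of any character except [snem], then optionally one of [7r] (captured); then 1 to 4 of a non-digit (lazy), then exactly 2 of one of [3m]; then one or more of a literal 'h' (captured as 'tag'); then one or more of a character in [1-6], then zero or more of a digit (captured).
`re.search` tries every starting position until one works.
The match spans [1:11] → '.rql3mh564'.
Captured: group 1 = '.rq', group 2 = 'h', group 3 = '564'.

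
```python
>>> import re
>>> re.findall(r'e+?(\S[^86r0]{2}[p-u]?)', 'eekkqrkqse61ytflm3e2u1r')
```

Pattern: one or more of a literal 'e' (lazy); then a non-whitespace character, then exactly 2 of any character except [86r0], then optionally a character in [p-u] (captured).
A `+?`/`*?`/`{m,n}?` starts at its minimum and grows only as far as needed for what follows to match.
Walking the string: at [0:5] match 'eekkq', group 1 = 'ekkq'; at [9:14] match 'e61yt', group 1 = '61yt'; at [18:23] match 'e2u1r', group 1 = '2u1r'.
With a single group, `findall` returns only what that group captured — 3 items.

['ekkq', '61yt', '2u1r']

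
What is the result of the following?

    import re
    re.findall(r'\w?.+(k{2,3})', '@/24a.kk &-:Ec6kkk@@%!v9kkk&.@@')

['kk']

This matches optionally a word character, then one or more of any character; then 2 to 3 of a literal 'k' (captured).
Scanning left to right: at [0:27] match '@/24a.kk &-:Ec6kkk@@%!v9kkk', group 1 = 'kk'.
`findall` collects group 1 from the one match (1 total).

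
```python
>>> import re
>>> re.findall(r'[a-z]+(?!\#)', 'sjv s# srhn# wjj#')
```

`(?!…)`/`(?<!…)` only lets a position through if the neighbouring text does NOT match; no characters are consumed.
Matches: at [0:3] → 'sjv'; at [7:10] → 'srh'; at [13:15] → 'wj'.
No capturing groups, so `findall` returns the 3 full match strings.

['sjv', 'srh', 'wj']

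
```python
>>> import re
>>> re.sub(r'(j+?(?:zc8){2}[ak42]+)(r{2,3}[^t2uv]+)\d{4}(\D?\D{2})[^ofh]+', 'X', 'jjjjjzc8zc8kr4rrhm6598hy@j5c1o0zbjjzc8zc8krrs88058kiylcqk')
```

This matches one or more of the literal 'j' (lazy), then the literal 'zc8' repeated 2 times, then one or more of one of [ak42] (captured); then 2 to 3 of the literal 'r', then one or more of any character except [t2uv] (captured); then exactly 4 of a digit; then optionally a non-digit, then exactly 2 of a non-digit (captured); then one or more of any character except [ofh].
Each match is replaced by 'X'.

'jjjjjzc8zc8kr4rrhm6598hy@j5c1o0zbX'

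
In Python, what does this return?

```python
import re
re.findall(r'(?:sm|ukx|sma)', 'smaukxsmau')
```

['sm', 'ukx', 'sm']

Alternation isn't longest-match — the leftmost alternative that fits at this position is chosen.
Scanning left to right: at [0:2] → 'sm'; at [3:6] → 'ukx'; at [6:8] → 'sm'.
With no groups in the pattern, `findall` gives back each whole match — 3 here.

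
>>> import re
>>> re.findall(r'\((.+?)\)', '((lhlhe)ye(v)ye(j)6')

['(lhlhe', 'v', 'j']

With the lazy modifier that quantifier settles for the fewest repetitions that let the rest of the pattern succeed (the atoms after it are unaffected and can still be greedy).
Matches: at [0:8] match '((lhlhe)', group 1 = '(lhlhe'; at [10:13] match '(v)', group 1 = 'v'; at [15:18] match '(j)', group 1 = 'j'.
Because there's exactly one group, `findall` drops the full match and keeps group 1 from each hit.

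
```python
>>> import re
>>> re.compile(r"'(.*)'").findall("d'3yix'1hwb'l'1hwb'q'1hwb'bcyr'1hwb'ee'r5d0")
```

["3yix'1hwb'l'1hwb'q'1hwb'bcyr'1hwb'ee"]

Matches: at [1:39] match "'3yix'1hwb'l'1hwb'q'1hwb'bcyr'1hwb'ee'", group 1 = "3yix'1hwb'l'1hwb'q'1hwb'bcyr'1hwb'ee".
Because there's exactly one group, `findall` drops the full match and keeps group 1 from the one hit.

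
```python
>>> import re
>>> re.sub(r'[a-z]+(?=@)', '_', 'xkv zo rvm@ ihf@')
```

Lookahead/lookbehind check context without consuming it, so the matched span excludes the asserted characters.
Matches: at [7:10] → 'rvm'; at [12:15] → 'ihf'.
Each match is replaced by '_'.

'xkv zo _@ _@'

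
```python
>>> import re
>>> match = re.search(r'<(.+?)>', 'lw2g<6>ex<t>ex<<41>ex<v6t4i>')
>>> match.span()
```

The match spans [4:7] → '<6>'.

(4, 7)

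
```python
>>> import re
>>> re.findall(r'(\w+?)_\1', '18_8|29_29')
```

`\1` is not a pattern — it's the concrete string captured by group 1, re-applied verbatim.
Scanning left to right: at [1:4] match '8_8', group 1 = '8'; at [5:10] match '29_29', group 1 = '29'.
With a single group, `findall` returns only what that group captured — 2 items.

['8', '29']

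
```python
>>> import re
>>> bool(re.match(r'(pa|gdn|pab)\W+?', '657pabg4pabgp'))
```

False

`re.match` won't scan ahead — the pattern has to work from the very first character.
Here the pattern fails at index 0, so the call returns None, and `bool(None)` is False.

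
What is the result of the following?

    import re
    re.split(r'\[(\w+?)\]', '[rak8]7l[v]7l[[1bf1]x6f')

Matches to split on: at [0:6] → '[rak8]'; at [8:11] → '[v]'; at [14:20] → '[1bf1]'.
`re.split` interleaves the captured-group text with the surrounding fragments.

['', 'rak8', '7l', 'v', '7l[', '1bf1', 'x6f']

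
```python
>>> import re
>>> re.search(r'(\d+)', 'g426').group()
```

Pattern: one or more of a digit (captured).
The match spans [1:4] → '426'.

'426'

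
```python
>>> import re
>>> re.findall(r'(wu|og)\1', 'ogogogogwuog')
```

`\1` has to match the exact text group 1 already captured.
Scanning left to right: at [0:4] match 'ogog', group 1 = 'og'; at [4:8] match 'ogog', group 1 = 'og'.
One capturing group, so `findall` returns just the captured substring from each match — 2 in all.

['og', 'og']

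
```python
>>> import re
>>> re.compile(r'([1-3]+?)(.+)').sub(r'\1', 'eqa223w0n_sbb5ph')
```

'eqa2'

Pattern: one or more of a character in [1-3] (lazy) (captured); then one or more of any character (captured).
Lazy quantifiers expand one character at a time until the remainder of the pattern can match.
Matches: at [3:16] → '223w0n_sbb5ph'.
`\1` in the replacement pulls in group 1's text for each match.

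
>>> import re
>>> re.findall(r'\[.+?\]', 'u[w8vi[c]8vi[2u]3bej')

Scanning left to right: at [1:9] → '[w8vi[c]'; at [12:16] → '[2u]'.
`findall` yields the raw match text (2 of them) because the pattern has no groups.

['[w8vi[c]', '[2u]']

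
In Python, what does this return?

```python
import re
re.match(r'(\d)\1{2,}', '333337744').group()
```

'33333'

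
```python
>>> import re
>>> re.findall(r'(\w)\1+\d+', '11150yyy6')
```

['1', 'y']

A backreference is literal: `\1` must see the identical characters the first group matched.
Matches: at [0:5] match '11150', group 1 = '1'; at [5:9] match 'yyy6', group 1 = 'y'.
One capturing group, so `findall` returns just the captured substring from each match — 2 in all.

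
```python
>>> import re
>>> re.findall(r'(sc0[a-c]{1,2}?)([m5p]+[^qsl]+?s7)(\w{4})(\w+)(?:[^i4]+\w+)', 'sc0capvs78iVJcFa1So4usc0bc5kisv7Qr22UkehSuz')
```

The pattern matches the literal 'sc0', then 1 to 2 of a character in [a-c] (lazy) (captured); then one or more of one of [m5p], then one or more of any character except [qsl] (lazy), then the literal 's7' (captured); then exactly 4 of a word character (captured); then one or more of a word character (captured); then one or more of any character except [i4], then one or more of a word character (non-capturing group).
Scanning left to right: at [0:43] match 'sc0capvs78iVJcFa1So4usc0bc5kisv7Qr22UkehSuz', groups = ('sc0ca', 'pvs7', '8iVJ', 'cFa1So4usc0bc5kisv7Qr22UkehS').
Multiple groups make `findall` return tuples — one 4-tuple for the one match.

[('sc0ca', 'pvs7', '8iVJ', 'cFa1So4usc0bc5kisv7Qr22UkehS')]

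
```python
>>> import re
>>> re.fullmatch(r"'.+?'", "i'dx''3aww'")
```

For `fullmatch`, every character of the input must be accounted for by the pattern.
Here there's no way to consume every character, so the call returns None.

None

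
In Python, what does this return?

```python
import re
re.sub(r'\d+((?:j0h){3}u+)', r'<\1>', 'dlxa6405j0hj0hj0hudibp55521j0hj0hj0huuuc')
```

'dlxa<j0hj0hj0hu>dibp<j0hj0hj0huuu>c'

Each match is replaced using the text its own group 1 captured.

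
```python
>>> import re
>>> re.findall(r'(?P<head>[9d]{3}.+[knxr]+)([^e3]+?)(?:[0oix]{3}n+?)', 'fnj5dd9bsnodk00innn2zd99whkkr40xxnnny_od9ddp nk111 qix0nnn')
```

With 2 capturing groups, `findall` returns a 2-tuple per match.

[('dd9bsnodk00innn2zd99whkkr40xxnnny_od9ddp nk', '111 q')]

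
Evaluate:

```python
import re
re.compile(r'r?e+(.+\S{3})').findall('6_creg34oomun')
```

The pattern matches optionally a literal 'r', then one or more of the literal 'e'; then one or more of any character, then exactly 3 of a non-whitespace character (captured).
Walking the string: at [3:13] match 'reg34oomun', group 1 = 'g34oomun'.
Because there's exactly one group, `findall` drops the full match and keeps group 1 from the one hit.

['g34oomun']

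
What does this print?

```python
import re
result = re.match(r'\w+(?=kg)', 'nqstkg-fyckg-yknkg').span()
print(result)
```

`match` is anchored at position 0; if the pattern doesn't fit there, it returns None.
The match spans [0:4] → 'nqst'.

(0, 4)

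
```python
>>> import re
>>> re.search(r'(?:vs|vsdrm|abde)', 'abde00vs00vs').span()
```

The match spans [0:4] → 'abde'.

(0, 4)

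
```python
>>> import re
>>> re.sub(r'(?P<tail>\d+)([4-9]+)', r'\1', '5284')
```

Pattern: one or more of a digit (captured as 'tail'); then one or more of a character in [4-9] (captured).
Matches: at [0:4] → '5284'.
Each match is replaced using the text its own group 1 captured.

'528'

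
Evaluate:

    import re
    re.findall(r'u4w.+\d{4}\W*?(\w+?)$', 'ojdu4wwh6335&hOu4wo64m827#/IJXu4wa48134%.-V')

['V']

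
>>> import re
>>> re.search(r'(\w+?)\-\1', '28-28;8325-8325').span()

(0, 5)

`\1` is not a pattern — it's the concrete string captured by group 1, re-applied verbatim.
`search` walks the string left to right and returns the first match it finds.
The match spans [0:5] → '28-28'.
Captured: group 1 = '28'.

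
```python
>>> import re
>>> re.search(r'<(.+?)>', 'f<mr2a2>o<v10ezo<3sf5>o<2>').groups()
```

('mr2a2',)

The `?` after the quantifier makes it lazy — it takes as little as possible before letting the rest of the pattern try.
`search` walks the string left to right and returns the first match it finds.
The match spans [1:8] → '<mr2a2>'.
Captured: group 1 = 'mr2a2'.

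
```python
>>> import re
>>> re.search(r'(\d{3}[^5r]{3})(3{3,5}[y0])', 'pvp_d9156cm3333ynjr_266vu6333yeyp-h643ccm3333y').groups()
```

('9156cm', '3333y')

The pattern matches exactly 3 of a digit, then exactly 3 of any character except [5r] (captured); then 3 to 5 of a literal '3', then one of [y0] (captured).
Unlike `match`, `search` isn't anchored — it looks for the pattern anywhere in the string.
The match spans [5:16] → '9156cm3333y'.
Captured: group 1 = '9156cm', group 2 = '3333y'.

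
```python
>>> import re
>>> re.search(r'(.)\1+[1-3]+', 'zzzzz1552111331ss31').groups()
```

The match spans [0:6] → 'zzzzz1'.
Captured: group 1 = 'z'.

('z',)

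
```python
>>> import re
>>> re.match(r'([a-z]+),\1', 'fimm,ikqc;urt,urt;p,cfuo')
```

The backreference `\1` re-matches whatever the first group consumed, character for character.
`re.match` only tries the pattern at the start of the string.
Here position 0 doesn't satisfy it, so the call returns None.

None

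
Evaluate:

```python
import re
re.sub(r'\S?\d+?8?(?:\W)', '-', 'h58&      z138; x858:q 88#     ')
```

The pattern matches optionally a non-whitespace character, then one or more of a digit (lazy), then optionally the literal '8'; then a non-word character (non-capturing group).
Matches: at [0:4] → 'h58&'; at [10:15] → 'z138;'; at [16:21] → 'x858:'; at [23:26] → '88#'.
`sub` substitutes '-' at each match site.

'-      - -q -     '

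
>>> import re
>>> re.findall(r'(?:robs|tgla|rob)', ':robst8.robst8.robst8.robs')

['robs', 'robs', 'robs', 'robs']

Alternation tries branches left to right and keeps the first one that lets the overall match succeed at that position.
Scanning left to right: at [1:5] → 'robs'; at [8:12] → 'robs'; at [15:19] → 'robs'; at [22:26] → 'robs'.
With no groups in the pattern, `findall` gives back each whole match — 4 here.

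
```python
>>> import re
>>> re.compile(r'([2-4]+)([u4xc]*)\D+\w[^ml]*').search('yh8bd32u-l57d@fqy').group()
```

'32u-l57d@fqy'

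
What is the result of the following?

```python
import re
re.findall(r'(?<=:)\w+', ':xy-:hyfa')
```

Lookahead/lookbehind check context without consuming it, so the matched span excludes the asserted characters.
Since nothing is captured, `findall` lists the 2 matched substrings directly.

['xy', 'hyfa']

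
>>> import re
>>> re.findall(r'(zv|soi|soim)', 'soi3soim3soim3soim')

['soi', 'soi', 'soi', 'soi']

`|` is ordered: at each position the engine commits to the first alternative that works.
`findall` collects group 1 from each match (4 total).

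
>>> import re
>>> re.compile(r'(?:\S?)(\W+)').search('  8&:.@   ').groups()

('  ',)

The pattern matches optionally a non-whitespace character (non-capturing group); then one or more of a non-word character (captured).
`re.search` tries every starting position until one works.
The match spans [0:2] → '  '.
Captured: group 1 = '  '.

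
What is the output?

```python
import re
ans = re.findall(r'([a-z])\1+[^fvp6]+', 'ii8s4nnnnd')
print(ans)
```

The backreference `\1` re-matches whatever the first group consumed, character for character.
One capturing group, so `findall` returns just the captured substring from the one match — 1 in all.

['i']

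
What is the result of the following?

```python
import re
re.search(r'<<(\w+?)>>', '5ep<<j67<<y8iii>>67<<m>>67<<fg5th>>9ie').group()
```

'<<y8iii>>'

Unlike `match`, `search` isn't anchored — it looks for the pattern anywhere in the string.
The match spans [8:17] → '<<y8iii>>'.
Captured: group 1 = 'y8iii'.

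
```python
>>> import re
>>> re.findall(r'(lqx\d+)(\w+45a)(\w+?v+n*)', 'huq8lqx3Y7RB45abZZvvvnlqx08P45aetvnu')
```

[('lqx3', 'Y7RB45abZZvvvnlqx08P45a', 'etvn')]

This matches the literal 'lqx', then one or more of a digit (captured); then one or more of a word character, then the literal '45a' (captured); then one or more of a word character (lazy), then one or more of a literal 'v', then zero or more of the literal 'n' (captured).
Walking the string: at [4:35] match 'lqx3Y7RB45abZZvvvnlqx08P45aetvn', groups = ('lqx3', 'Y7RB45abZZvvvnlqx08P45a', 'etvn').
3 groups means the one result is a tuple of 3 captured strings — 1 here.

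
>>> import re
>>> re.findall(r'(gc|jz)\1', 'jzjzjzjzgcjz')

['jz', 'jz']

`\1` is not a pattern — it's the concrete string captured by group 1, re-applied verbatim.
One capturing group, so `findall` returns just the captured substring from each match — 2 in all.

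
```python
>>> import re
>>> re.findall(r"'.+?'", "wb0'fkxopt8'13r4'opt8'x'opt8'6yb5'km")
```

["'fkxopt8'", "'opt8'", "'opt8'"]

Scanning left to right: at [3:12] → "'fkxopt8'"; at [16:22] → "'opt8'"; at [23:29] → "'opt8'".
With no groups in the pattern, `findall` gives back each whole match — 3 here.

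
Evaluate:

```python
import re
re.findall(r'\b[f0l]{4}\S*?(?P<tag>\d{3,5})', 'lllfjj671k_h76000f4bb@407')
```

Pattern: a word boundary (`\b`, zero-width); then exactly 4 of one of [f0l], then zero or more of a non-whitespace character (lazy); then 3 to 5 of a digit (captured as 'tag').
One capturing group, so `findall` returns just the captured substring from the one match — 1 in all.

['671']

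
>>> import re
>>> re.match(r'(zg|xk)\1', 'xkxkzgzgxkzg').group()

'xkxk'

The backreference `\1` re-matches whatever the first group consumed, character for character.
With `match`, the pattern is implicitly anchored at the beginning.
The match spans [0:4] → 'xkxk'.
Captured: group 1 = 'xk'.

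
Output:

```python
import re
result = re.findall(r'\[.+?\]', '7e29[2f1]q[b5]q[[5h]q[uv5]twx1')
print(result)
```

A non-greedy quantifier consumes as few characters as it can — just enough that the remainder of the pattern still matches from where it stops; whatever follows it matches normally.
`findall` yields the raw match text (4 of them) because the pattern has no groups.

['[2f1]', '[b5]', '[[5h]', '[uv5]']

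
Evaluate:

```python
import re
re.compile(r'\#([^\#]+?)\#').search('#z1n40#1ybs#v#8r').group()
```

'#z1n40#'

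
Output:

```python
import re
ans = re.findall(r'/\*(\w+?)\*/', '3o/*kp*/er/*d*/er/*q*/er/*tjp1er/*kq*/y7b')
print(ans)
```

Matches: at [2:8] match '/*kp*/', group 1 = 'kp'; at [10:15] match '/*d*/', group 1 = 'd'; at [17:22] match '/*q*/', group 1 = 'q'; at [32:38] match '/*kq*/', group 1 = 'kq'.
Because there's exactly one group, `findall` drops the full match and keeps group 1 from each hit.

['kp', 'd', 'q', 'kq']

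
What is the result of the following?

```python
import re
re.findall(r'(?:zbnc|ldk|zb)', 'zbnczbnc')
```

The regex engine tests alternatives in the order written; an earlier branch that matches wins even if a later one would match more.
Matches: at [0:4] → 'zbnc'; at [4:8] → 'zbnc'.
With no groups in the pattern, `findall` gives back each whole match — 2 here.

['zbnc', 'zbnc']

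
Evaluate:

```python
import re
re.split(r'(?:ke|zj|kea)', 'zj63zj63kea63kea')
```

Alternation isn't longest-match — the leftmost alternative that fits at this position is chosen.
Splitting on the pattern gives 5 pieces.

['', '63', '63', 'a63', 'a']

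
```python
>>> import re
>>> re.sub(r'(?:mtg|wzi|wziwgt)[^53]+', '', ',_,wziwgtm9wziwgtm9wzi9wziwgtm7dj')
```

',_,'

Matches: at [3:33] → 'wziwgtm9wziwgtm9wzi9wziwgtm7dj'.
`sub` substitutes '' at each match site.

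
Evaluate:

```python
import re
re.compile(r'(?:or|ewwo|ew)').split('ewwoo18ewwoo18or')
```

['', 'o18', 'o18', '']

The regex engine tests alternatives in the order written; an earlier branch that matches wins even if a later one would match more.
Matches to split on: at [0:4] → 'ewwo'; at [7:11] → 'ewwo'; at [14:16] → 'or'.
The string is cut at each match, leaving 4 pieces.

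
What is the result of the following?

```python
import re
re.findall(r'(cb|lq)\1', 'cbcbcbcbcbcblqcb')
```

The backreference `\1` re-matches whatever the first group consumed, character for character.
One capturing group, so `findall` returns just the captured substring from each match — 3 in all.

['cb', 'cb', 'cb']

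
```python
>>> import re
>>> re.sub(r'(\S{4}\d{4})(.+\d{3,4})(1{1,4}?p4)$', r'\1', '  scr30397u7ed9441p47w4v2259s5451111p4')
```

This matches exactly 4 of a non-whitespace character, then exactly 4 of a digit (captured); then one or more of any character, then 3 to 4 of a digit (captured); then 1 to 4 of the literal '1' (lazy), then the literal 'p4' (captured); then anchored at the end.
Matches: at [2:38] → 'scr30397u7ed9441p47w4v2259s5451111p4'.
Each match is replaced using the text its own group 1 captured.

'  scr30397'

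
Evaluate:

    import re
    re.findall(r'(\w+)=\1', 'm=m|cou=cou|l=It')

The backreference `\1` re-matches whatever the first group consumed, character for character.
`findall` collects group 1 from each match (2 total).

['m', 'cou']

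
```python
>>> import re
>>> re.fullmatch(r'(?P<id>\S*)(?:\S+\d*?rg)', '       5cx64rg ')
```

The pattern matches zero or more of a non-whitespace character (captured as 'id'); then one or more of a non-whitespace character, then zero or more of a digit (lazy), then the literal 'rg' (non-capturing group).
`fullmatch` succeeds only if the pattern covers the string from start to end.
Here the pattern can't cover the whole string, so the call returns None.

None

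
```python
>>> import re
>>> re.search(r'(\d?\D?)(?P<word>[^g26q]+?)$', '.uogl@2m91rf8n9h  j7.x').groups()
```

('2m', '91rf8n9h  j7.x')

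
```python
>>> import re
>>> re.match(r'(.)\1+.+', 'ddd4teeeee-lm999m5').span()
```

With `match`, the pattern is implicitly anchored at the beginning.
The match spans [0:18] → 'ddd4teeeee-lm999m5'.

(0, 18)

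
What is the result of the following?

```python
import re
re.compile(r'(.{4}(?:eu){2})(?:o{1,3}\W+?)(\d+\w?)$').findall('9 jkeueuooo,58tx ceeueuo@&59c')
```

[('x ceeueu', '59c')]

The pattern matches exactly 4 of any character, then the literal 'eu' repeated 2 times (captured); then 1 to 3 of the literal 'o', then one or more of a non-word character (lazy) (non-capturing group); then one or more of a digit, then optionally a word character (captured); then anchored at the end.
Scanning left to right: at [15:29] match 'x ceeueuo@&59c', groups = ('x ceeueu', '59c').
`findall` packs the 2 group values into a tuple for every match.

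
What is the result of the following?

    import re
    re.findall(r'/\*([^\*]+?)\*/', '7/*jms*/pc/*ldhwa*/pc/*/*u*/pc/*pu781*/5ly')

Scanning left to right: at [1:8] match '/*jms*/', group 1 = 'jms'; at [10:19] match '/*ldhwa*/', group 1 = 'ldhwa'; at [23:28] match '/*u*/', group 1 = 'u'; at [30:39] match '/*pu781*/', group 1 = 'pu781'.
Because there's exactly one group, `findall` drops the full match and keeps group 1 from each hit.

['jms', 'ldhwa', 'u', 'pu781']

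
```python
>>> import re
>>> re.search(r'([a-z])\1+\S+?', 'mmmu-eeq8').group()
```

A backreference is literal: `\1` must see the identical characters the first group matched.
`search` walks the string left to right and returns the first match it finds.
The match spans [0:4] → 'mmmu'.
Captured: group 1 = 'm'.

'mmmu'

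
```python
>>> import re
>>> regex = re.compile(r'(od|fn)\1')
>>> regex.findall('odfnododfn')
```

A backreference is literal: `\1` must see the identical characters the first group matched.
Walking the string: at [4:8] match 'odod', group 1 = 'od'.
`findall` collects group 1 from the one match (1 total).

['od']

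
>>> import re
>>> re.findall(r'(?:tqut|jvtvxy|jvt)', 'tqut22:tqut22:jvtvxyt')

Alternation isn't longest-match — the leftmost alternative that fits at this position is chosen.
Scanning left to right: at [0:4] → 'tqut'; at [7:11] → 'tqut'; at [14:20] → 'jvtvxy'.
With no groups in the pattern, `findall` gives back each whole match — 3 here.

['tqut', 'tqut', 'jvtvxy']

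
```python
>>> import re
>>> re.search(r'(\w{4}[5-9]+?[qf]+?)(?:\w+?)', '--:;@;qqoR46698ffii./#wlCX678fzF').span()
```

(7, 17)

The pattern matches exactly 4 of a word character, then one or more of a character in [5-9] (lazy), then one or more of one of [qf] (lazy) (captured); then one or more of a word character (lazy) (non-capturing group).
The match spans [7:17] → 'qoR46698ff'.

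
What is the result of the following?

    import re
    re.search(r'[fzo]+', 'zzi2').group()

The pattern matches one or more of one of [fzo].
`re.search` tries every starting position until one works.
The match spans [0:2] → 'zz'.

'zz'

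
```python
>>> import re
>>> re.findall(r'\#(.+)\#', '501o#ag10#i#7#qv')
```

Because there's exactly one group, `findall` drops the full match and keeps group 1 from the one hit.

['ag10#i#7']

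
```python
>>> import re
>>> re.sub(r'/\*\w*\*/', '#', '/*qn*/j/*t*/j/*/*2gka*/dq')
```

Matches: at [0:6] → '/*qn*/'; at [7:12] → '/*t*/'; at [15:23] → '/*2gka*/'.
`sub` substitutes '#' at each match site.

'#j#j/*#dq'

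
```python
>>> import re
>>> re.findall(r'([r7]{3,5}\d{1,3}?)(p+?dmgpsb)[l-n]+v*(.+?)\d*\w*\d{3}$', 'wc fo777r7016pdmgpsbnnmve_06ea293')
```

[('777r7016', 'pdmgpsb', 'e')]

Pattern: 3 to 5 of one of [r7], then 1 to 3 of a digit (lazy) (captured); then one or more of the literal 'p' (lazy), then the literal 'dmg', then the literal 'psb' (captured); then one or more of a character in [l-n], then zero or more of a literal 'v'; then one or more of any character (lazy) (captured); then zero or more of a digit, then zero or more of a word character, then exactly 3 of a digit; then anchored at the end.
Scanning left to right: at [5:33] match '777r7016pdmgpsbnnmve_06ea293', groups = ('777r7016', 'pdmgpsb', 'e').
Multiple groups make `findall` return tuples — one 3-tuple for the one match.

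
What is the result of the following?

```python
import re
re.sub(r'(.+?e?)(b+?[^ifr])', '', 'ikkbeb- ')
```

'b- '

The pattern matches one or more of any character (lazy), then optionally the literal 'e' (captured); then one or more of the literal 'b' (lazy), then any character except [ifr] (captured).
With the lazy modifier that quantifier settles for the fewest repetitions that let the rest of the pattern succeed (the atoms after it are unaffected and can still be greedy).
Matches: at [0:5] → 'ikkbe'.
Each match is replaced by ''.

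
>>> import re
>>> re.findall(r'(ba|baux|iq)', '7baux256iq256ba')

Branches in `(...|...)` are attempted left-to-right; the first branch that allows the whole pattern to succeed is taken.
With a single group, `findall` returns only what that group captured — 3 items.

['ba', 'iq', 'ba']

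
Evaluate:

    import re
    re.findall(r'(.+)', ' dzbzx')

[' dzbzx']

Pattern: one or more of any character (captured).
`findall` collects group 1 from the one match (1 total).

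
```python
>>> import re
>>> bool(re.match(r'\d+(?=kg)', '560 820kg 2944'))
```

False

The lookaround is zero-width — it requires the adjacent text to match without consuming it, so the asserted text isn't part of the match.
With `match`, the pattern is implicitly anchored at the beginning.
Here the string doesn't start with a match, so the call returns None, and `bool(None)` is False.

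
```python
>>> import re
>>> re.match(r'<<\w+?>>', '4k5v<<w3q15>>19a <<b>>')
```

None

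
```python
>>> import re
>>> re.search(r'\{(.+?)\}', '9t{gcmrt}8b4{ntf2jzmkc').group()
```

'{gcmrt}'

`re.search` tries every starting position until one works.
The match spans [2:9] → '{gcmrt}'.
Captured: group 1 = 'gcmrt'.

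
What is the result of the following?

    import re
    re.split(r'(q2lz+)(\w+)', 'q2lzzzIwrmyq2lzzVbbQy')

This matches the literal 'q2l', then one or more of the literal 'z' (captured); then one or more of a word character (captured).
Matches to split on: at [0:21] → 'q2lzzzIwrmyq2lzzVbbQy'.
Because the pattern has a capturing group, `split` also inserts each captured text between the pieces.

['', 'q2lzzz', 'Iwrmyq2lzzVbbQy', '']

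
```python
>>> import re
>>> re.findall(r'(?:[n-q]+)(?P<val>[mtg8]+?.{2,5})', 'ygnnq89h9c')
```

['89h9c']

One capturing group, so `findall` returns just the captured substring from the one match — 1 in all.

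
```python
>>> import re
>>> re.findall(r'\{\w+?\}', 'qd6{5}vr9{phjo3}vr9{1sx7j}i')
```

['{5}', '{phjo3}', '{1sx7j}']

`findall` yields the raw match text (3 of them) because the pattern has no groups.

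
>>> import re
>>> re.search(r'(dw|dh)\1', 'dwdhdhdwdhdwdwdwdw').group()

After group 1 captures some text, `\1` only succeeds where that same text appears again.
`re.search` tries every starting position until one works.
The match spans [2:6] → 'dhdh'.
Captured: group 1 = 'dh'.

'dhdh'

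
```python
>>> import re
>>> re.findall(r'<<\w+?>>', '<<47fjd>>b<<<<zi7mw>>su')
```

With no groups in the pattern, `findall` gives back each whole match — 2 here.

['<<47fjd>>', '<<zi7mw>>']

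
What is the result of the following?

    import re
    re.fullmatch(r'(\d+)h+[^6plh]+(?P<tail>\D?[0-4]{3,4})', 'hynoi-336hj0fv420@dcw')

Pattern: one or more of a digit (captured); then one or more of a literal 'h'; then one or more of any character except [6plh]; then optionally a non-digit, then 3 to 4 of a character in [0-4] (captured as 'tail').
`fullmatch` succeeds only if the pattern covers the string from start to end.
Here the pattern can't cover the whole string, so the call returns None.

None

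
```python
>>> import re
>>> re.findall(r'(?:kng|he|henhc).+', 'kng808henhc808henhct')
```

['kng808henhc808henhct']

`findall` yields the raw match text (1 of them) because the pattern has no groups.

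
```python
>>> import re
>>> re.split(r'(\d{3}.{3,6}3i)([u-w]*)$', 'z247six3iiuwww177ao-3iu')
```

['z247six3iiuwww', '177ao-3i', 'u', '']

Pattern: exactly 3 of a digit, then 3 to 6 of any character, then the literal '3i' (captured); then zero or more of a character in [u-w] (captured); then anchored at the end.
Matches to split on: at [14:23] → '177ao-3iu'.
`re.split` interleaves the captured-group text with the surrounding fragments.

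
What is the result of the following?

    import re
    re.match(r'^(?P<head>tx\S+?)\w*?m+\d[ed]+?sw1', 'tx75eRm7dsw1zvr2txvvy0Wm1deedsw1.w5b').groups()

The match spans [0:12] → 'tx75eRm7dsw1'.
Captured: group 1 = 'tx7'.

('tx7',)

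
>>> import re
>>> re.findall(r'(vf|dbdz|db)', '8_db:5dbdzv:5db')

['db', 'dbdz', 'db']

Alternation tries branches left to right and keeps the first one that lets the overall match succeed at that position.
Because there's exactly one group, `findall` drops the full match and keeps group 1 from each hit.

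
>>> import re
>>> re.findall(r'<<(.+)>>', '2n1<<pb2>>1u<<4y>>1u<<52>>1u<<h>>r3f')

['pb2>>1u<<4y>>1u<<52>>1u<<h']

Matches: at [3:33] match '<<pb2>>1u<<4y>>1u<<52>>1u<<h>>', group 1 = 'pb2>>1u<<4y>>1u<<52>>1u<<h'.
With a single group, `findall` returns only what that group captured — 1 item.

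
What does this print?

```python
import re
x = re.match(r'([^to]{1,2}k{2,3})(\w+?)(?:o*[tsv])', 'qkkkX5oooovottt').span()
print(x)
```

(0, 11)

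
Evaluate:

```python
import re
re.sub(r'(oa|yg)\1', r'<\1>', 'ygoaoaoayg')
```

'yg<oa>oayg'

`\1` is not a pattern — it's the concrete string captured by group 1, re-applied verbatim.
`\1` in the replacement pulls in group 1's text for each match.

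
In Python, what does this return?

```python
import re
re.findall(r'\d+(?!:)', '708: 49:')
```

['70', '4']

A negative assertion filters positions out without eating any characters.
Matches: at [0:2] → '70'; at [5:6] → '4'.
Since nothing is captured, `findall` lists the 2 matched substrings directly.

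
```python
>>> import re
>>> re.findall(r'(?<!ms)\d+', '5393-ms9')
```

A negative assertion filters positions out without eating any characters.
Since nothing is captured, `findall` lists the 1 matched substring directly.

['5393']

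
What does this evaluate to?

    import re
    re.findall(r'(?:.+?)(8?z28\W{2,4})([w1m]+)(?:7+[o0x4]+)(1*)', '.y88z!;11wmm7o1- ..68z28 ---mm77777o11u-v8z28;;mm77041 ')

Lazy quantifiers expand one character at a time until the remainder of the pattern can match.
`findall` packs the 3 group values into a tuple for every match.

[('8z28 ---', 'mm', '11'), ('8z28;;', 'mm', '1')]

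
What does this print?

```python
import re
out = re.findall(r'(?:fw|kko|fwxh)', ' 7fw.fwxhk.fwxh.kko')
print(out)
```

['fw', 'fw', 'fw', 'kko']

`|` is ordered: at each position the engine commits to the first alternative that works.
Walking the string: at [2:4] → 'fw'; at [5:7] → 'fw'; at [11:13] → 'fw'; at [16:19] → 'kko'.
No capturing groups, so `findall` returns the 4 full match strings.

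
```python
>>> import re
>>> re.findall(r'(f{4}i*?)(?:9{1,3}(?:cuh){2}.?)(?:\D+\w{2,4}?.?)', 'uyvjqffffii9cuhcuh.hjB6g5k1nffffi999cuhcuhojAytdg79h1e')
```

This matches exactly 4 of the literal 'f', then zero or more of the literal 'i' (lazy) (captured); then 1 to 3 of a literal '9', then the literal 'cuh' repeated 2 times, then optionally any character (non-capturing group); then one or more of a non-digit, then 2 to 4 of a word character (lazy), then optionally any character (non-capturing group).
Matches: at [5:25] match 'ffffii9cuhcuh.hjB6g5', group 1 = 'ffffii'; at [28:52] match 'ffffi999cuhcuhojAytdg79h', group 1 = 'ffffi'.
`findall` collects group 1 from each match (2 total).

['ffffii', 'ffffi']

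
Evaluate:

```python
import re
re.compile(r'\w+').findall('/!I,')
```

['I']

This matches one or more of a word character.
Matches: at [2:3] → 'I'.
With no groups in the pattern, `findall` gives back each whole match — 1 here.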